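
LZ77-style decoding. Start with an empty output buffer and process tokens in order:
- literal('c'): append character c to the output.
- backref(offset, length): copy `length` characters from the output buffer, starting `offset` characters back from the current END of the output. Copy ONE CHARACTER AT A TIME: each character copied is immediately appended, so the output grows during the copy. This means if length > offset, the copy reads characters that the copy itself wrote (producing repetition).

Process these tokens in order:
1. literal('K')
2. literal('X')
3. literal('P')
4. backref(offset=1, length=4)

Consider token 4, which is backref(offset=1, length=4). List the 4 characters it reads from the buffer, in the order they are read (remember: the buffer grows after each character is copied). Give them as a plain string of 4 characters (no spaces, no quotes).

Answer: PPPP

Derivation:
Token 1: literal('K'). Output: "K"
Token 2: literal('X'). Output: "KX"
Token 3: literal('P'). Output: "KXP"
Token 4: backref(off=1, len=4). Buffer before: "KXP" (len 3)
  byte 1: read out[2]='P', append. Buffer now: "KXPP"
  byte 2: read out[3]='P', append. Buffer now: "KXPPP"
  byte 3: read out[4]='P', append. Buffer now: "KXPPPP"
  byte 4: read out[5]='P', append. Buffer now: "KXPPPPP"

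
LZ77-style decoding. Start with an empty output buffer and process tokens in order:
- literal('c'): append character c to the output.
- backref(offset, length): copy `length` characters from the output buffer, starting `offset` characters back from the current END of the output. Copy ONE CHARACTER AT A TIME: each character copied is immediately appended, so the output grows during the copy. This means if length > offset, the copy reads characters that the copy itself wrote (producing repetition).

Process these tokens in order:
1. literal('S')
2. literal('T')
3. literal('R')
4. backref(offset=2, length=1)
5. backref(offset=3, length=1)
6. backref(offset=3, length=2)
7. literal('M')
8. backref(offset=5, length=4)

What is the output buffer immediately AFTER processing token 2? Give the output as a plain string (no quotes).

Token 1: literal('S'). Output: "S"
Token 2: literal('T'). Output: "ST"

Answer: ST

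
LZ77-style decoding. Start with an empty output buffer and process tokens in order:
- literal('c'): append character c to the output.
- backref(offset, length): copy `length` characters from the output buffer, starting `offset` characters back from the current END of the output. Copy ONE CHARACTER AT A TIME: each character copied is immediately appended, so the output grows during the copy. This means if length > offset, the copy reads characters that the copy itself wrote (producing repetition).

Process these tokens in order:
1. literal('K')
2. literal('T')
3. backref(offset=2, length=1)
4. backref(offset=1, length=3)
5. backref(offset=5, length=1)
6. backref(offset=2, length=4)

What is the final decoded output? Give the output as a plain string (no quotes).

Token 1: literal('K'). Output: "K"
Token 2: literal('T'). Output: "KT"
Token 3: backref(off=2, len=1). Copied 'K' from pos 0. Output: "KTK"
Token 4: backref(off=1, len=3) (overlapping!). Copied 'KKK' from pos 2. Output: "KTKKKK"
Token 5: backref(off=5, len=1). Copied 'T' from pos 1. Output: "KTKKKKT"
Token 6: backref(off=2, len=4) (overlapping!). Copied 'KTKT' from pos 5. Output: "KTKKKKTKTKT"

Answer: KTKKKKTKTKT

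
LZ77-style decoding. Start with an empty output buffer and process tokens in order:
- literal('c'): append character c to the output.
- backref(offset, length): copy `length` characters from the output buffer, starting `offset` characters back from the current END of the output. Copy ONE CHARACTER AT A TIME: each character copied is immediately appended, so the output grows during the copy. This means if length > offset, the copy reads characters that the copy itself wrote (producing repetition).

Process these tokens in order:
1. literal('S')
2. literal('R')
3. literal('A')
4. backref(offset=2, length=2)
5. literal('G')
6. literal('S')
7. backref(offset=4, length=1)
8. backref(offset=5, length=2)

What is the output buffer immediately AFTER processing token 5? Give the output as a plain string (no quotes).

Token 1: literal('S'). Output: "S"
Token 2: literal('R'). Output: "SR"
Token 3: literal('A'). Output: "SRA"
Token 4: backref(off=2, len=2). Copied 'RA' from pos 1. Output: "SRARA"
Token 5: literal('G'). Output: "SRARAG"

Answer: SRARAG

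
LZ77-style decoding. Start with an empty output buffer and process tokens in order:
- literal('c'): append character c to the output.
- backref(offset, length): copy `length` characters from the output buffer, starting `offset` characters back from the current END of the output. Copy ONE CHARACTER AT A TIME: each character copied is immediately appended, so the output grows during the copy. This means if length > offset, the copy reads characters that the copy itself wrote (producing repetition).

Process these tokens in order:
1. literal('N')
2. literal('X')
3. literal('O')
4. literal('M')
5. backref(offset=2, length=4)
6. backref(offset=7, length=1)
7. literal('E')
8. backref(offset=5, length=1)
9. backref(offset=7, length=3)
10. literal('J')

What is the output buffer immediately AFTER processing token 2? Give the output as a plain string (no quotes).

Token 1: literal('N'). Output: "N"
Token 2: literal('X'). Output: "NX"

Answer: NX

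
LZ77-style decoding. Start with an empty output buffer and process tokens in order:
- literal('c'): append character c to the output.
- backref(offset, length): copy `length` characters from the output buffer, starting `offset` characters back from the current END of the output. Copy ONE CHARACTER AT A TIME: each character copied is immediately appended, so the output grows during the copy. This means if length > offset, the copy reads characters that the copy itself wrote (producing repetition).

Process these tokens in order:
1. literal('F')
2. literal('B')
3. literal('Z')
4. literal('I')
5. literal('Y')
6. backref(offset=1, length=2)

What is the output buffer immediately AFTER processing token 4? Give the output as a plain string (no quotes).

Answer: FBZI

Derivation:
Token 1: literal('F'). Output: "F"
Token 2: literal('B'). Output: "FB"
Token 3: literal('Z'). Output: "FBZ"
Token 4: literal('I'). Output: "FBZI"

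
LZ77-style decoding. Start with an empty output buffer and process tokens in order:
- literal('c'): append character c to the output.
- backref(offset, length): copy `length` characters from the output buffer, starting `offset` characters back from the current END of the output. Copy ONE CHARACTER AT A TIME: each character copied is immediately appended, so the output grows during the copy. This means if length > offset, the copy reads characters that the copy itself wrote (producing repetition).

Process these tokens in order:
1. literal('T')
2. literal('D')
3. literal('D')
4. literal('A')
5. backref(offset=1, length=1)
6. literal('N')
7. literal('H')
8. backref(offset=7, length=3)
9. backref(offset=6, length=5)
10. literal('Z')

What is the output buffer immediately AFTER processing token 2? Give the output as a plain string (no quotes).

Answer: TD

Derivation:
Token 1: literal('T'). Output: "T"
Token 2: literal('D'). Output: "TD"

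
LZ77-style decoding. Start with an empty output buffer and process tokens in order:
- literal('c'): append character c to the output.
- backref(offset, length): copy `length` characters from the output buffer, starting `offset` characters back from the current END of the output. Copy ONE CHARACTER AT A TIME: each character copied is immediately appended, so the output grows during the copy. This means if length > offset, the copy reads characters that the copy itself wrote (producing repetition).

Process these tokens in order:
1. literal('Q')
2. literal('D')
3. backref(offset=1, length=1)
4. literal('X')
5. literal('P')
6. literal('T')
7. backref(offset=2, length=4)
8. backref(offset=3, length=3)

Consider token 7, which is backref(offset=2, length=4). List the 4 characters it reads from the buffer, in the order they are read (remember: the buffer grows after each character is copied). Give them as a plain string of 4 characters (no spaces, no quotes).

Answer: PTPT

Derivation:
Token 1: literal('Q'). Output: "Q"
Token 2: literal('D'). Output: "QD"
Token 3: backref(off=1, len=1). Copied 'D' from pos 1. Output: "QDD"
Token 4: literal('X'). Output: "QDDX"
Token 5: literal('P'). Output: "QDDXP"
Token 6: literal('T'). Output: "QDDXPT"
Token 7: backref(off=2, len=4). Buffer before: "QDDXPT" (len 6)
  byte 1: read out[4]='P', append. Buffer now: "QDDXPTP"
  byte 2: read out[5]='T', append. Buffer now: "QDDXPTPT"
  byte 3: read out[6]='P', append. Buffer now: "QDDXPTPTP"
  byte 4: read out[7]='T', append. Buffer now: "QDDXPTPTPT"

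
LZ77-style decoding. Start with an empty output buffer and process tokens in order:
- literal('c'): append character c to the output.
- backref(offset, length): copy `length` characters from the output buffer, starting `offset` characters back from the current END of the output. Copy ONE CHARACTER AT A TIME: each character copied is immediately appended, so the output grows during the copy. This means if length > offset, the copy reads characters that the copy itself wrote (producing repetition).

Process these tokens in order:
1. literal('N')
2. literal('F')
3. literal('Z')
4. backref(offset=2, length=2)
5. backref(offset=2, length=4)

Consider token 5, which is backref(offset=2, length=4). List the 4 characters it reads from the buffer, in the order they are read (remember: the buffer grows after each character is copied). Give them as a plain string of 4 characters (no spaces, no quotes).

Answer: FZFZ

Derivation:
Token 1: literal('N'). Output: "N"
Token 2: literal('F'). Output: "NF"
Token 3: literal('Z'). Output: "NFZ"
Token 4: backref(off=2, len=2). Copied 'FZ' from pos 1. Output: "NFZFZ"
Token 5: backref(off=2, len=4). Buffer before: "NFZFZ" (len 5)
  byte 1: read out[3]='F', append. Buffer now: "NFZFZF"
  byte 2: read out[4]='Z', append. Buffer now: "NFZFZFZ"
  byte 3: read out[5]='F', append. Buffer now: "NFZFZFZF"
  byte 4: read out[6]='Z', append. Buffer now: "NFZFZFZFZ"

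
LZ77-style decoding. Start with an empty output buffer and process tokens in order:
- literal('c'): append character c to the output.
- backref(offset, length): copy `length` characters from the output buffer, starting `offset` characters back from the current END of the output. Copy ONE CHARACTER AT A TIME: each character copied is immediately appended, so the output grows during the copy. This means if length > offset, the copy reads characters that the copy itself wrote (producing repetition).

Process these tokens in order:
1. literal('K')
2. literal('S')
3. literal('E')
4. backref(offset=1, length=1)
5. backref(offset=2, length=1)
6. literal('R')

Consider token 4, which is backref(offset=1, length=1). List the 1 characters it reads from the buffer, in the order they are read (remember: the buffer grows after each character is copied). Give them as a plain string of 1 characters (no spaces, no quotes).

Answer: E

Derivation:
Token 1: literal('K'). Output: "K"
Token 2: literal('S'). Output: "KS"
Token 3: literal('E'). Output: "KSE"
Token 4: backref(off=1, len=1). Buffer before: "KSE" (len 3)
  byte 1: read out[2]='E', append. Buffer now: "KSEE"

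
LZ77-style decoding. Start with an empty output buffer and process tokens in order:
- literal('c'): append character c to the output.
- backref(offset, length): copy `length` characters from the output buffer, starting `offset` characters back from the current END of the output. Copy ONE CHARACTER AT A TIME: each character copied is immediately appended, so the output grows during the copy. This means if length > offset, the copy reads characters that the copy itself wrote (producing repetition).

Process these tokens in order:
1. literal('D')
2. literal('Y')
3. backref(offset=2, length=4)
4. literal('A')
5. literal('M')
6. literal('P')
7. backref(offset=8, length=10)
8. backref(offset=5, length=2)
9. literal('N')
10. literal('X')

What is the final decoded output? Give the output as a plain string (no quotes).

Answer: DYDYDYAMPYDYDYAMPYDAMNX

Derivation:
Token 1: literal('D'). Output: "D"
Token 2: literal('Y'). Output: "DY"
Token 3: backref(off=2, len=4) (overlapping!). Copied 'DYDY' from pos 0. Output: "DYDYDY"
Token 4: literal('A'). Output: "DYDYDYA"
Token 5: literal('M'). Output: "DYDYDYAM"
Token 6: literal('P'). Output: "DYDYDYAMP"
Token 7: backref(off=8, len=10) (overlapping!). Copied 'YDYDYAMPYD' from pos 1. Output: "DYDYDYAMPYDYDYAMPYD"
Token 8: backref(off=5, len=2). Copied 'AM' from pos 14. Output: "DYDYDYAMPYDYDYAMPYDAM"
Token 9: literal('N'). Output: "DYDYDYAMPYDYDYAMPYDAMN"
Token 10: literal('X'). Output: "DYDYDYAMPYDYDYAMPYDAMNX"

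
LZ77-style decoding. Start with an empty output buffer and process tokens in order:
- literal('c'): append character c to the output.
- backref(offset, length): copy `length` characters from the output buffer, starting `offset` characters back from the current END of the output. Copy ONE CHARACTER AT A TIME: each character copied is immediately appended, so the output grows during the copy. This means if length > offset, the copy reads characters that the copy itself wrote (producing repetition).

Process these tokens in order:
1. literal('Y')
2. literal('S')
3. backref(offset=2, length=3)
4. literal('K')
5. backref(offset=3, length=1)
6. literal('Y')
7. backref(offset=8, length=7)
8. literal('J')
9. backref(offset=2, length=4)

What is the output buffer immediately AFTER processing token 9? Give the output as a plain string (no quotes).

Token 1: literal('Y'). Output: "Y"
Token 2: literal('S'). Output: "YS"
Token 3: backref(off=2, len=3) (overlapping!). Copied 'YSY' from pos 0. Output: "YSYSY"
Token 4: literal('K'). Output: "YSYSYK"
Token 5: backref(off=3, len=1). Copied 'S' from pos 3. Output: "YSYSYKS"
Token 6: literal('Y'). Output: "YSYSYKSY"
Token 7: backref(off=8, len=7). Copied 'YSYSYKS' from pos 0. Output: "YSYSYKSYYSYSYKS"
Token 8: literal('J'). Output: "YSYSYKSYYSYSYKSJ"
Token 9: backref(off=2, len=4) (overlapping!). Copied 'SJSJ' from pos 14. Output: "YSYSYKSYYSYSYKSJSJSJ"

Answer: YSYSYKSYYSYSYKSJSJSJ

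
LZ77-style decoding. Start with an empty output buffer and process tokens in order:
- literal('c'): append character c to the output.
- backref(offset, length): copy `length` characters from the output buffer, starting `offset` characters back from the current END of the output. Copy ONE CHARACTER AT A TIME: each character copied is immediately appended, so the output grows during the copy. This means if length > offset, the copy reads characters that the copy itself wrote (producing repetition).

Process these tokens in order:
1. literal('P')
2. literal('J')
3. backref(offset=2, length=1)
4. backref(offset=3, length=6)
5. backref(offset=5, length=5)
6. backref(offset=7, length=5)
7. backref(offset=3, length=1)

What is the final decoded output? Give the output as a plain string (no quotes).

Answer: PJPPJPPJPJPPJPJPJPPJ

Derivation:
Token 1: literal('P'). Output: "P"
Token 2: literal('J'). Output: "PJ"
Token 3: backref(off=2, len=1). Copied 'P' from pos 0. Output: "PJP"
Token 4: backref(off=3, len=6) (overlapping!). Copied 'PJPPJP' from pos 0. Output: "PJPPJPPJP"
Token 5: backref(off=5, len=5). Copied 'JPPJP' from pos 4. Output: "PJPPJPPJPJPPJP"
Token 6: backref(off=7, len=5). Copied 'JPJPP' from pos 7. Output: "PJPPJPPJPJPPJPJPJPP"
Token 7: backref(off=3, len=1). Copied 'J' from pos 16. Output: "PJPPJPPJPJPPJPJPJPPJ"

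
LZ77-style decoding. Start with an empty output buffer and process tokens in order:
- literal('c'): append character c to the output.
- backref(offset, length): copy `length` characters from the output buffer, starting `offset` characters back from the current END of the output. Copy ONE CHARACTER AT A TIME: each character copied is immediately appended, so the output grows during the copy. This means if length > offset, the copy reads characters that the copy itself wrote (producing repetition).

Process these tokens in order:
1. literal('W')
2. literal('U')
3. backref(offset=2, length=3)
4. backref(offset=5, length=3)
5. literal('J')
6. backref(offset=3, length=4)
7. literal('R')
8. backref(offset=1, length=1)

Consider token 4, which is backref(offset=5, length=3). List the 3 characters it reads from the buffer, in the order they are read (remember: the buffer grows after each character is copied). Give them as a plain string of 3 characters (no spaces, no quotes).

Token 1: literal('W'). Output: "W"
Token 2: literal('U'). Output: "WU"
Token 3: backref(off=2, len=3) (overlapping!). Copied 'WUW' from pos 0. Output: "WUWUW"
Token 4: backref(off=5, len=3). Buffer before: "WUWUW" (len 5)
  byte 1: read out[0]='W', append. Buffer now: "WUWUWW"
  byte 2: read out[1]='U', append. Buffer now: "WUWUWWU"
  byte 3: read out[2]='W', append. Buffer now: "WUWUWWUW"

Answer: WUW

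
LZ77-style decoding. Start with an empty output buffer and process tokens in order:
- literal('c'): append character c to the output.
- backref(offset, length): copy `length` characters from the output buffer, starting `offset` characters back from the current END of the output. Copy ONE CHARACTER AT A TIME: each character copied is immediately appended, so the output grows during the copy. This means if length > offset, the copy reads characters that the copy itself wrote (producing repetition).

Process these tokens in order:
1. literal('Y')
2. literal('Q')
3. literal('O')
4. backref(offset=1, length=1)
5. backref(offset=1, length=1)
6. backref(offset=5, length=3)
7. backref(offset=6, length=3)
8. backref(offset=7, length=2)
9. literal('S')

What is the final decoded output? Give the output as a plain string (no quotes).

Answer: YQOOOYQOOOOOYS

Derivation:
Token 1: literal('Y'). Output: "Y"
Token 2: literal('Q'). Output: "YQ"
Token 3: literal('O'). Output: "YQO"
Token 4: backref(off=1, len=1). Copied 'O' from pos 2. Output: "YQOO"
Token 5: backref(off=1, len=1). Copied 'O' from pos 3. Output: "YQOOO"
Token 6: backref(off=5, len=3). Copied 'YQO' from pos 0. Output: "YQOOOYQO"
Token 7: backref(off=6, len=3). Copied 'OOO' from pos 2. Output: "YQOOOYQOOOO"
Token 8: backref(off=7, len=2). Copied 'OY' from pos 4. Output: "YQOOOYQOOOOOY"
Token 9: literal('S'). Output: "YQOOOYQOOOOOYS"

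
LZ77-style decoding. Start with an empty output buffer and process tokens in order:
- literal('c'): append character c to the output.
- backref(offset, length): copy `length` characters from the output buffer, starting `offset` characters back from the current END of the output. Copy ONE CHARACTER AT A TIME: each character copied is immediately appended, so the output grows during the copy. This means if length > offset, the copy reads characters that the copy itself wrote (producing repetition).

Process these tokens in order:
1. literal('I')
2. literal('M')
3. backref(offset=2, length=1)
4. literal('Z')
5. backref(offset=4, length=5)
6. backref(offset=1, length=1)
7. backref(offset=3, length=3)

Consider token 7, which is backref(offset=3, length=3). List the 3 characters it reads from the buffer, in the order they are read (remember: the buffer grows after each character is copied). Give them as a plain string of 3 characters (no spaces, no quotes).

Answer: ZII

Derivation:
Token 1: literal('I'). Output: "I"
Token 2: literal('M'). Output: "IM"
Token 3: backref(off=2, len=1). Copied 'I' from pos 0. Output: "IMI"
Token 4: literal('Z'). Output: "IMIZ"
Token 5: backref(off=4, len=5) (overlapping!). Copied 'IMIZI' from pos 0. Output: "IMIZIMIZI"
Token 6: backref(off=1, len=1). Copied 'I' from pos 8. Output: "IMIZIMIZII"
Token 7: backref(off=3, len=3). Buffer before: "IMIZIMIZII" (len 10)
  byte 1: read out[7]='Z', append. Buffer now: "IMIZIMIZIIZ"
  byte 2: read out[8]='I', append. Buffer now: "IMIZIMIZIIZI"
  byte 3: read out[9]='I', append. Buffer now: "IMIZIMIZIIZII"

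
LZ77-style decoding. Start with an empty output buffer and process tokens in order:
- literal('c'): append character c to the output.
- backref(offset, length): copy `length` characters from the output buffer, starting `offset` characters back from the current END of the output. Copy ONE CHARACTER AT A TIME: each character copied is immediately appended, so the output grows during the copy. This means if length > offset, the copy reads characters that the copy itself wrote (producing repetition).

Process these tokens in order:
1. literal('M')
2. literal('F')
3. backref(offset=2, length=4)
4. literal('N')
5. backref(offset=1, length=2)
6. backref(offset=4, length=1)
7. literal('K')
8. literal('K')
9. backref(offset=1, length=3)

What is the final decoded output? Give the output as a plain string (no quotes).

Token 1: literal('M'). Output: "M"
Token 2: literal('F'). Output: "MF"
Token 3: backref(off=2, len=4) (overlapping!). Copied 'MFMF' from pos 0. Output: "MFMFMF"
Token 4: literal('N'). Output: "MFMFMFN"
Token 5: backref(off=1, len=2) (overlapping!). Copied 'NN' from pos 6. Output: "MFMFMFNNN"
Token 6: backref(off=4, len=1). Copied 'F' from pos 5. Output: "MFMFMFNNNF"
Token 7: literal('K'). Output: "MFMFMFNNNFK"
Token 8: literal('K'). Output: "MFMFMFNNNFKK"
Token 9: backref(off=1, len=3) (overlapping!). Copied 'KKK' from pos 11. Output: "MFMFMFNNNFKKKKK"

Answer: MFMFMFNNNFKKKKK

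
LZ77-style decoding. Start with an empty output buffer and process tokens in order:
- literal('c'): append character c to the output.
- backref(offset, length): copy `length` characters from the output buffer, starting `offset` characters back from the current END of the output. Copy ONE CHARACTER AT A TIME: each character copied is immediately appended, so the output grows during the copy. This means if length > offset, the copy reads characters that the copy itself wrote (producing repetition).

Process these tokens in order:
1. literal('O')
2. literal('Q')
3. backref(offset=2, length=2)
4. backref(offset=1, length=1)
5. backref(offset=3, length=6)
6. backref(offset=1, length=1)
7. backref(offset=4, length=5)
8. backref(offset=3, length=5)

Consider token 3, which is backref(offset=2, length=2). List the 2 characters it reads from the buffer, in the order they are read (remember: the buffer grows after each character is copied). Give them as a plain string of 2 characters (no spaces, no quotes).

Token 1: literal('O'). Output: "O"
Token 2: literal('Q'). Output: "OQ"
Token 3: backref(off=2, len=2). Buffer before: "OQ" (len 2)
  byte 1: read out[0]='O', append. Buffer now: "OQO"
  byte 2: read out[1]='Q', append. Buffer now: "OQOQ"

Answer: OQ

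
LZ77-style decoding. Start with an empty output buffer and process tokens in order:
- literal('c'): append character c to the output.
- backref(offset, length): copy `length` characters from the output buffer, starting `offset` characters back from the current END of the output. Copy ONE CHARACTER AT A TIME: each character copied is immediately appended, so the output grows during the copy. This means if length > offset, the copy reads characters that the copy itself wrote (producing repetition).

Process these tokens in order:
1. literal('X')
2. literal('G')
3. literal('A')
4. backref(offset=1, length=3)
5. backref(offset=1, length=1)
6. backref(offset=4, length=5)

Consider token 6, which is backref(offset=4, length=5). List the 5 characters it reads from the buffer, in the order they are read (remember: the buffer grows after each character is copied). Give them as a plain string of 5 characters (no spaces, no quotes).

Answer: AAAAA

Derivation:
Token 1: literal('X'). Output: "X"
Token 2: literal('G'). Output: "XG"
Token 3: literal('A'). Output: "XGA"
Token 4: backref(off=1, len=3) (overlapping!). Copied 'AAA' from pos 2. Output: "XGAAAA"
Token 5: backref(off=1, len=1). Copied 'A' from pos 5. Output: "XGAAAAA"
Token 6: backref(off=4, len=5). Buffer before: "XGAAAAA" (len 7)
  byte 1: read out[3]='A', append. Buffer now: "XGAAAAAA"
  byte 2: read out[4]='A', append. Buffer now: "XGAAAAAAA"
  byte 3: read out[5]='A', append. Buffer now: "XGAAAAAAAA"
  byte 4: read out[6]='A', append. Buffer now: "XGAAAAAAAAA"
  byte 5: read out[7]='A', append. Buffer now: "XGAAAAAAAAAA"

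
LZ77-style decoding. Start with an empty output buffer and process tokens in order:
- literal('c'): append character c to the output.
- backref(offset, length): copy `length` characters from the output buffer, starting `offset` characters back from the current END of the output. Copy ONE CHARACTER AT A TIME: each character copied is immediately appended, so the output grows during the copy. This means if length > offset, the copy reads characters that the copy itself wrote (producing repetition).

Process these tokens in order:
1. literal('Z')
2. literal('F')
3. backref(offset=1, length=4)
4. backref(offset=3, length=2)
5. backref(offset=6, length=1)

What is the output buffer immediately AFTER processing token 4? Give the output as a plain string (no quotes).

Answer: ZFFFFFFF

Derivation:
Token 1: literal('Z'). Output: "Z"
Token 2: literal('F'). Output: "ZF"
Token 3: backref(off=1, len=4) (overlapping!). Copied 'FFFF' from pos 1. Output: "ZFFFFF"
Token 4: backref(off=3, len=2). Copied 'FF' from pos 3. Output: "ZFFFFFFF"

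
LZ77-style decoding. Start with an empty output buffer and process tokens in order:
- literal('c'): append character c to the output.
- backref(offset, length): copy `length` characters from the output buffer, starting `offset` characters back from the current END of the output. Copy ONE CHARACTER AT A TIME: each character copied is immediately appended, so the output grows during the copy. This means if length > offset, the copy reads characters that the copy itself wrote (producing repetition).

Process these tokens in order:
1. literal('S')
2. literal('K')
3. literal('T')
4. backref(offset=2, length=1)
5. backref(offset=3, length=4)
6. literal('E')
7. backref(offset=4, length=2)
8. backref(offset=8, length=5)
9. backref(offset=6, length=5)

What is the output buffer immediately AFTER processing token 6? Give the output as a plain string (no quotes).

Answer: SKTKKTKKE

Derivation:
Token 1: literal('S'). Output: "S"
Token 2: literal('K'). Output: "SK"
Token 3: literal('T'). Output: "SKT"
Token 4: backref(off=2, len=1). Copied 'K' from pos 1. Output: "SKTK"
Token 5: backref(off=3, len=4) (overlapping!). Copied 'KTKK' from pos 1. Output: "SKTKKTKK"
Token 6: literal('E'). Output: "SKTKKTKKE"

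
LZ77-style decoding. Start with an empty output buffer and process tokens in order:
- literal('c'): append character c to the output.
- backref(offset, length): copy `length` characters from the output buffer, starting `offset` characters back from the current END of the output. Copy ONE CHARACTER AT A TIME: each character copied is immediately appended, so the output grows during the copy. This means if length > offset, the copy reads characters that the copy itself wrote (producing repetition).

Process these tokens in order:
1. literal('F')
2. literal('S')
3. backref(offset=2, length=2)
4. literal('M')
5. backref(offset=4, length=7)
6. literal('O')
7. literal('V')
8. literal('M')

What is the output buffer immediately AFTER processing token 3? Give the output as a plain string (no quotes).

Token 1: literal('F'). Output: "F"
Token 2: literal('S'). Output: "FS"
Token 3: backref(off=2, len=2). Copied 'FS' from pos 0. Output: "FSFS"

Answer: FSFS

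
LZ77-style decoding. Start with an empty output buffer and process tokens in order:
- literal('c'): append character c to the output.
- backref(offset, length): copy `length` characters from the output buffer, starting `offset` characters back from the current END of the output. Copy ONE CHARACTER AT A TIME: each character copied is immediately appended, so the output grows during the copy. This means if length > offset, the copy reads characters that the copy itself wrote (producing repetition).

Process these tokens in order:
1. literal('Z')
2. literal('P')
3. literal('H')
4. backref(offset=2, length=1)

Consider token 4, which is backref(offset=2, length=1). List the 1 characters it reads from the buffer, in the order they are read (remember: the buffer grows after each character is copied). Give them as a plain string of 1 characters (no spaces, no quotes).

Token 1: literal('Z'). Output: "Z"
Token 2: literal('P'). Output: "ZP"
Token 3: literal('H'). Output: "ZPH"
Token 4: backref(off=2, len=1). Buffer before: "ZPH" (len 3)
  byte 1: read out[1]='P', append. Buffer now: "ZPHP"

Answer: P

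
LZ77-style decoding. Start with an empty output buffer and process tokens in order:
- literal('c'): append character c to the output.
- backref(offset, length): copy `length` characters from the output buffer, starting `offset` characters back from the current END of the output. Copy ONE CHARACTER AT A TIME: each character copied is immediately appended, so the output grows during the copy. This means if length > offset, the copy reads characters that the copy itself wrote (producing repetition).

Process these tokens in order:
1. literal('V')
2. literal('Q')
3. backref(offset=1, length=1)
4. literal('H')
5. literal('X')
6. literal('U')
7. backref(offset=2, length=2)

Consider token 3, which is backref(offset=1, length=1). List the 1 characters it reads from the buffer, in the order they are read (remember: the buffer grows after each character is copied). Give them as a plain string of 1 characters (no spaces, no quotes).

Token 1: literal('V'). Output: "V"
Token 2: literal('Q'). Output: "VQ"
Token 3: backref(off=1, len=1). Buffer before: "VQ" (len 2)
  byte 1: read out[1]='Q', append. Buffer now: "VQQ"

Answer: Q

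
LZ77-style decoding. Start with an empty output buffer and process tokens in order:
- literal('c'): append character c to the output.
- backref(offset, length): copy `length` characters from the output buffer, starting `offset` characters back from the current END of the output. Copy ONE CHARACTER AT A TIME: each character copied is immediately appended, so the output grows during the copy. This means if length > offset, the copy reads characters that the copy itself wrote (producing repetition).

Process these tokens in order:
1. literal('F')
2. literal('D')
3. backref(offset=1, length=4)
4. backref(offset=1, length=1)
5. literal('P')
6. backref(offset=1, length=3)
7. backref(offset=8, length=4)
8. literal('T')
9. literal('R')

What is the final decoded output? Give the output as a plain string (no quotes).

Token 1: literal('F'). Output: "F"
Token 2: literal('D'). Output: "FD"
Token 3: backref(off=1, len=4) (overlapping!). Copied 'DDDD' from pos 1. Output: "FDDDDD"
Token 4: backref(off=1, len=1). Copied 'D' from pos 5. Output: "FDDDDDD"
Token 5: literal('P'). Output: "FDDDDDDP"
Token 6: backref(off=1, len=3) (overlapping!). Copied 'PPP' from pos 7. Output: "FDDDDDDPPPP"
Token 7: backref(off=8, len=4). Copied 'DDDD' from pos 3. Output: "FDDDDDDPPPPDDDD"
Token 8: literal('T'). Output: "FDDDDDDPPPPDDDDT"
Token 9: literal('R'). Output: "FDDDDDDPPPPDDDDTR"

Answer: FDDDDDDPPPPDDDDTR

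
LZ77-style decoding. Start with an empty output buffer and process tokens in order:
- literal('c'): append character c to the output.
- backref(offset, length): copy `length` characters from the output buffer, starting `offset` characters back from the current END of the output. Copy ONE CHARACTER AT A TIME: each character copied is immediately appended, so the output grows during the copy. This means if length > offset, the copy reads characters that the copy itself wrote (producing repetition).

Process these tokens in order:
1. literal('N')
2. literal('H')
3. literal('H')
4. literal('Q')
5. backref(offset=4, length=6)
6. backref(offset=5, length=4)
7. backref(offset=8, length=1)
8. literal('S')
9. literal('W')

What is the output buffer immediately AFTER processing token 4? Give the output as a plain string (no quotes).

Answer: NHHQ

Derivation:
Token 1: literal('N'). Output: "N"
Token 2: literal('H'). Output: "NH"
Token 3: literal('H'). Output: "NHH"
Token 4: literal('Q'). Output: "NHHQ"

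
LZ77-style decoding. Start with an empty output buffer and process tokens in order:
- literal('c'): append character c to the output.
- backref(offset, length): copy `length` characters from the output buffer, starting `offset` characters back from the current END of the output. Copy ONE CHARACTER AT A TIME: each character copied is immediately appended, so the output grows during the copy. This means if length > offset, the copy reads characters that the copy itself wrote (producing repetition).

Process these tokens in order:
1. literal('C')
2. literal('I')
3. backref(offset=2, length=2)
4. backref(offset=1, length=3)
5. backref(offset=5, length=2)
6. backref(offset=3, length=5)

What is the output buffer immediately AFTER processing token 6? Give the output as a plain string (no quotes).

Answer: CICIIIICIICIIC

Derivation:
Token 1: literal('C'). Output: "C"
Token 2: literal('I'). Output: "CI"
Token 3: backref(off=2, len=2). Copied 'CI' from pos 0. Output: "CICI"
Token 4: backref(off=1, len=3) (overlapping!). Copied 'III' from pos 3. Output: "CICIIII"
Token 5: backref(off=5, len=2). Copied 'CI' from pos 2. Output: "CICIIIICI"
Token 6: backref(off=3, len=5) (overlapping!). Copied 'ICIIC' from pos 6. Output: "CICIIIICIICIIC"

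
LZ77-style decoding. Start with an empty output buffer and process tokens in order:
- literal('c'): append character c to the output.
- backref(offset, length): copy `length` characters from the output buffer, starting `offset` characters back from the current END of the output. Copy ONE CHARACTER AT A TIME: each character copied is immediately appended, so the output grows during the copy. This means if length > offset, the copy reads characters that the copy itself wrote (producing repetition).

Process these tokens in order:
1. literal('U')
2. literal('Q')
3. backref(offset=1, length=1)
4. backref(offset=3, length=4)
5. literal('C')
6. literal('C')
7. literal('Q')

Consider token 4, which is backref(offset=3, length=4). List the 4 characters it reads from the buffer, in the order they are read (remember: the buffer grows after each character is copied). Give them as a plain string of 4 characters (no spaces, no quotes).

Answer: UQQU

Derivation:
Token 1: literal('U'). Output: "U"
Token 2: literal('Q'). Output: "UQ"
Token 3: backref(off=1, len=1). Copied 'Q' from pos 1. Output: "UQQ"
Token 4: backref(off=3, len=4). Buffer before: "UQQ" (len 3)
  byte 1: read out[0]='U', append. Buffer now: "UQQU"
  byte 2: read out[1]='Q', append. Buffer now: "UQQUQ"
  byte 3: read out[2]='Q', append. Buffer now: "UQQUQQ"
  byte 4: read out[3]='U', append. Buffer now: "UQQUQQU"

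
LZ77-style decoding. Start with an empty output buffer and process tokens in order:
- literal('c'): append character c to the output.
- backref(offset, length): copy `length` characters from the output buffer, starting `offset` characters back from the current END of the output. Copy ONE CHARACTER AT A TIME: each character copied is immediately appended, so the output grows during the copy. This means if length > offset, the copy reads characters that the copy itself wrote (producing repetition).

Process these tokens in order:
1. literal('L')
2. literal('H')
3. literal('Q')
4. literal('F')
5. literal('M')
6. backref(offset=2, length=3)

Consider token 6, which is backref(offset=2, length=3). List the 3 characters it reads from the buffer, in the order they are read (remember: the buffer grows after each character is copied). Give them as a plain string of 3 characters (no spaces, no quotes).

Token 1: literal('L'). Output: "L"
Token 2: literal('H'). Output: "LH"
Token 3: literal('Q'). Output: "LHQ"
Token 4: literal('F'). Output: "LHQF"
Token 5: literal('M'). Output: "LHQFM"
Token 6: backref(off=2, len=3). Buffer before: "LHQFM" (len 5)
  byte 1: read out[3]='F', append. Buffer now: "LHQFMF"
  byte 2: read out[4]='M', append. Buffer now: "LHQFMFM"
  byte 3: read out[5]='F', append. Buffer now: "LHQFMFMF"

Answer: FMF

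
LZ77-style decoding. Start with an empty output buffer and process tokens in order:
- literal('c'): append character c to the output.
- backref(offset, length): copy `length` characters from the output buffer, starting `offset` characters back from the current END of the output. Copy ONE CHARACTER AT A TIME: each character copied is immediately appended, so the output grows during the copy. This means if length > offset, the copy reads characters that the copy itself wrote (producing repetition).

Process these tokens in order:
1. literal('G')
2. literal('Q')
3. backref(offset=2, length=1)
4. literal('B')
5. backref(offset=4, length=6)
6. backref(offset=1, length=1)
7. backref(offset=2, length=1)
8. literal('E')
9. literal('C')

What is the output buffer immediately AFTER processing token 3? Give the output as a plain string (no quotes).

Answer: GQG

Derivation:
Token 1: literal('G'). Output: "G"
Token 2: literal('Q'). Output: "GQ"
Token 3: backref(off=2, len=1). Copied 'G' from pos 0. Output: "GQG"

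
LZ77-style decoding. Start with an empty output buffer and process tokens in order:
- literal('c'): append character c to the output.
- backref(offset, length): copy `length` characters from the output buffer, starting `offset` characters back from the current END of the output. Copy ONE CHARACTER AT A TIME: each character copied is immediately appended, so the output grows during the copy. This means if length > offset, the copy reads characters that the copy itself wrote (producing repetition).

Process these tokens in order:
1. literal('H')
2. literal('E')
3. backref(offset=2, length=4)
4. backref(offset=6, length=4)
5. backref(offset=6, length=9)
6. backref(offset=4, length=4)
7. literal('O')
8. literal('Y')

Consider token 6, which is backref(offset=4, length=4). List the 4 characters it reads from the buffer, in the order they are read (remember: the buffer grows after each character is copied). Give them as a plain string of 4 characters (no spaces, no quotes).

Answer: EHEH

Derivation:
Token 1: literal('H'). Output: "H"
Token 2: literal('E'). Output: "HE"
Token 3: backref(off=2, len=4) (overlapping!). Copied 'HEHE' from pos 0. Output: "HEHEHE"
Token 4: backref(off=6, len=4). Copied 'HEHE' from pos 0. Output: "HEHEHEHEHE"
Token 5: backref(off=6, len=9) (overlapping!). Copied 'HEHEHEHEH' from pos 4. Output: "HEHEHEHEHEHEHEHEHEH"
Token 6: backref(off=4, len=4). Buffer before: "HEHEHEHEHEHEHEHEHEH" (len 19)
  byte 1: read out[15]='E', append. Buffer now: "HEHEHEHEHEHEHEHEHEHE"
  byte 2: read out[16]='H', append. Buffer now: "HEHEHEHEHEHEHEHEHEHEH"
  byte 3: read out[17]='E', append. Buffer now: "HEHEHEHEHEHEHEHEHEHEHE"
  byte 4: read out[18]='H', append. Buffer now: "HEHEHEHEHEHEHEHEHEHEHEH"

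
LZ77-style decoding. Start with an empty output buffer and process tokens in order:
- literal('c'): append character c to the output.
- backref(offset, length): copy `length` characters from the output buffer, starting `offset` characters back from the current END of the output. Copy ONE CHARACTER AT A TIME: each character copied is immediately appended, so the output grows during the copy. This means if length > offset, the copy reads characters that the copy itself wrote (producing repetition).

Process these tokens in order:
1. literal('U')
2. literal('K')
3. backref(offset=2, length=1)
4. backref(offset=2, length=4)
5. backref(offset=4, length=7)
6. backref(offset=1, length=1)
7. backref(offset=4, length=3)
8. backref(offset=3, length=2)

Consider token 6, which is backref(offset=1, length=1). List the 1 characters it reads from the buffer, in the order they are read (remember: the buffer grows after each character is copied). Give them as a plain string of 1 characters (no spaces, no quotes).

Token 1: literal('U'). Output: "U"
Token 2: literal('K'). Output: "UK"
Token 3: backref(off=2, len=1). Copied 'U' from pos 0. Output: "UKU"
Token 4: backref(off=2, len=4) (overlapping!). Copied 'KUKU' from pos 1. Output: "UKUKUKU"
Token 5: backref(off=4, len=7) (overlapping!). Copied 'KUKUKUK' from pos 3. Output: "UKUKUKUKUKUKUK"
Token 6: backref(off=1, len=1). Buffer before: "UKUKUKUKUKUKUK" (len 14)
  byte 1: read out[13]='K', append. Buffer now: "UKUKUKUKUKUKUKK"

Answer: K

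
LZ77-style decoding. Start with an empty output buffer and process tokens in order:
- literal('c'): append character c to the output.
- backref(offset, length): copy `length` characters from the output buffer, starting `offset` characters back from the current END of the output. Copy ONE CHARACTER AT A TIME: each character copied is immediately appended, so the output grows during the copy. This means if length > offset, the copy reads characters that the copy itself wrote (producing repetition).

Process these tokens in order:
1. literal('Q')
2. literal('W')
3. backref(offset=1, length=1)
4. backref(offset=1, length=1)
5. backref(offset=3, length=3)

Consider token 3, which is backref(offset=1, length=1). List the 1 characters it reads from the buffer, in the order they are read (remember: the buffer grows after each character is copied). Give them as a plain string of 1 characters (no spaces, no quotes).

Token 1: literal('Q'). Output: "Q"
Token 2: literal('W'). Output: "QW"
Token 3: backref(off=1, len=1). Buffer before: "QW" (len 2)
  byte 1: read out[1]='W', append. Buffer now: "QWW"

Answer: W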